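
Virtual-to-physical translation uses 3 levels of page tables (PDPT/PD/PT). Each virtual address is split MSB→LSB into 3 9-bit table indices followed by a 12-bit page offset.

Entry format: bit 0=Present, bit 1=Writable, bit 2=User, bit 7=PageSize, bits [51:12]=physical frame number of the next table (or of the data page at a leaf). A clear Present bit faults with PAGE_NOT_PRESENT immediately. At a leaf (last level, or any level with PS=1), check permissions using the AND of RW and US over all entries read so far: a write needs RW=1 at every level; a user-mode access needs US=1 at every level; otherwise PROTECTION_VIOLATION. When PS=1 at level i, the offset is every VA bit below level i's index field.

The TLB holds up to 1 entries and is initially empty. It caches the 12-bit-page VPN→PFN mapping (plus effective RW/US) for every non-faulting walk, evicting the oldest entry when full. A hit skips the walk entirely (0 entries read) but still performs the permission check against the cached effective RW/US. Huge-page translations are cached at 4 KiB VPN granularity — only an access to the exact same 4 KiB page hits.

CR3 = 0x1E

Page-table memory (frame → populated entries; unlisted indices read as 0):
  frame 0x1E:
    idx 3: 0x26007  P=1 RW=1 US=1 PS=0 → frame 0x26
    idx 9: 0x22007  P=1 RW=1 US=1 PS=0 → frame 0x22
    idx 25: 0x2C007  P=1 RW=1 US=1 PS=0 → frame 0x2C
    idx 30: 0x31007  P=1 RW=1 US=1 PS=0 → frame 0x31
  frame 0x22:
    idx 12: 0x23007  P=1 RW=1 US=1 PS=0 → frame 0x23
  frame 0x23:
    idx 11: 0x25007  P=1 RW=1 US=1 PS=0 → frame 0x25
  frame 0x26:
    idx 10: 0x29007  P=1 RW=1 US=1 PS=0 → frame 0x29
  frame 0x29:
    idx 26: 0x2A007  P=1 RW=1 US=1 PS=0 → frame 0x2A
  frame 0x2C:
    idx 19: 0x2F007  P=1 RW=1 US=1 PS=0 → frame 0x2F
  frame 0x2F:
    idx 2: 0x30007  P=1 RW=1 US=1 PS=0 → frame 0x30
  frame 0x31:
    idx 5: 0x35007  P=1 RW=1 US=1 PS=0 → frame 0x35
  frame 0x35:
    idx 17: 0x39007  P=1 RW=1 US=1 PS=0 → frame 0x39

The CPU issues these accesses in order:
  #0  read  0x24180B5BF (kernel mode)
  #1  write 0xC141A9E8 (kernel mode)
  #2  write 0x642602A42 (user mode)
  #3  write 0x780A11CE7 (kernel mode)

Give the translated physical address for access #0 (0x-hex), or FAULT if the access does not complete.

Per-access translation:
#0 VA=0x24180B5BF (r,kernel):
  L0 @0x1E[9] → 0x22007  P=1,RW=1,US=1,PS=0
  L1 @0x22[12] → 0x23007  P=1,RW=1,US=1,PS=0
  L2 @0x23[11] → 0x25007  P=1,RW=1,US=1,PS=0
  → PA=0x255BF  (3 entries read)
#1 VA=0xC141A9E8 (w,kernel):
  L0 @0x1E[3] → 0x26007  P=1,RW=1,US=1,PS=0
  L1 @0x26[10] → 0x29007  P=1,RW=1,US=1,PS=0
  L2 @0x29[26] → 0x2A007  P=1,RW=1,US=1,PS=0
  → PA=0x2A9E8  (3 entries read)
#2 VA=0x642602A42 (w,user):
  L0 @0x1E[25] → 0x2C007  P=1,RW=1,US=1,PS=0
  L1 @0x2C[19] → 0x2F007  P=1,RW=1,US=1,PS=0
  L2 @0x2F[2] → 0x30007  P=1,RW=1,US=1,PS=0
  → PA=0x30A42  (3 entries read)
#3 VA=0x780A11CE7 (w,kernel):
  L0 @0x1E[30] → 0x31007  P=1,RW=1,US=1,PS=0
  L1 @0x31[5] → 0x35007  P=1,RW=1,US=1,PS=0
  L2 @0x35[17] → 0x39007  P=1,RW=1,US=1,PS=0
  → PA=0x39CE7  (3 entries read)

Access #0 PA: 0x255BF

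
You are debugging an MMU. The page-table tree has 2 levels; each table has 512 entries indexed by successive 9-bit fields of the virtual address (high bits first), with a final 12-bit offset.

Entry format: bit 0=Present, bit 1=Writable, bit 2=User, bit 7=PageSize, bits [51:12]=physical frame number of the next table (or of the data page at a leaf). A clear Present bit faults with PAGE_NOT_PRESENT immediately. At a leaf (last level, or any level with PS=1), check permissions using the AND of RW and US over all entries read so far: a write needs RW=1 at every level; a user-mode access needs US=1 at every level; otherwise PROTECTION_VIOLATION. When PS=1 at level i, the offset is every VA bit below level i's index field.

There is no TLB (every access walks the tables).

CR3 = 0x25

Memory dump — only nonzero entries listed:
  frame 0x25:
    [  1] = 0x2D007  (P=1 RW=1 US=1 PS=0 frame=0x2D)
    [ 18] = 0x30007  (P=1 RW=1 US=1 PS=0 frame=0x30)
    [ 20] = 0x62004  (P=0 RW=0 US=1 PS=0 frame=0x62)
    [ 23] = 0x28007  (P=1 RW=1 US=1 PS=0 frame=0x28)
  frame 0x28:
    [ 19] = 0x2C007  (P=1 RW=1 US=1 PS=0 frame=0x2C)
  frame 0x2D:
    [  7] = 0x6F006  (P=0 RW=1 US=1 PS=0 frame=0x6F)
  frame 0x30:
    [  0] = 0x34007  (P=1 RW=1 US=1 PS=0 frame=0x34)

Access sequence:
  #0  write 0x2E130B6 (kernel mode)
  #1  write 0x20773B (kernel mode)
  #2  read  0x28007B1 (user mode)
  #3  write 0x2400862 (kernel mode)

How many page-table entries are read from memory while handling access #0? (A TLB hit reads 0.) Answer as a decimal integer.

Per-access translation:
#0 VA=0x2E130B6 (w,kernel):
  L0: frame=0x25 idx=23 entry=0x28007 [P=1 RW=1 US=1 PS=0]
  L1: frame=0x28 idx=19 entry=0x2C007 [P=1 RW=1 US=1 PS=0]
  ⇒ phys 0x2C0B6  [2 reads]
#1 VA=0x20773B (w,kernel):
  L0: frame=0x25 idx=1 entry=0x2D007 [P=1 RW=1 US=1 PS=0]
  L1: frame=0x2D idx=7 entry=0x6F006 [P=0 RW=1 US=1 PS=0]
  ✗ PAGE_NOT_PRESENT  [2 reads]
#2 VA=0x28007B1 (r,user):
  L0: frame=0x25 idx=20 entry=0x62004 [P=0 RW=0 US=1 PS=0]
  ✗ PAGE_NOT_PRESENT  [1 reads]
#3 VA=0x2400862 (w,kernel):
  L0: frame=0x25 idx=18 entry=0x30007 [P=1 RW=1 US=1 PS=0]
  L1: frame=0x30 idx=0 entry=0x34007 [P=1 RW=1 US=1 PS=0]
  ⇒ phys 0x34862  [2 reads]

Entries read for #0: 2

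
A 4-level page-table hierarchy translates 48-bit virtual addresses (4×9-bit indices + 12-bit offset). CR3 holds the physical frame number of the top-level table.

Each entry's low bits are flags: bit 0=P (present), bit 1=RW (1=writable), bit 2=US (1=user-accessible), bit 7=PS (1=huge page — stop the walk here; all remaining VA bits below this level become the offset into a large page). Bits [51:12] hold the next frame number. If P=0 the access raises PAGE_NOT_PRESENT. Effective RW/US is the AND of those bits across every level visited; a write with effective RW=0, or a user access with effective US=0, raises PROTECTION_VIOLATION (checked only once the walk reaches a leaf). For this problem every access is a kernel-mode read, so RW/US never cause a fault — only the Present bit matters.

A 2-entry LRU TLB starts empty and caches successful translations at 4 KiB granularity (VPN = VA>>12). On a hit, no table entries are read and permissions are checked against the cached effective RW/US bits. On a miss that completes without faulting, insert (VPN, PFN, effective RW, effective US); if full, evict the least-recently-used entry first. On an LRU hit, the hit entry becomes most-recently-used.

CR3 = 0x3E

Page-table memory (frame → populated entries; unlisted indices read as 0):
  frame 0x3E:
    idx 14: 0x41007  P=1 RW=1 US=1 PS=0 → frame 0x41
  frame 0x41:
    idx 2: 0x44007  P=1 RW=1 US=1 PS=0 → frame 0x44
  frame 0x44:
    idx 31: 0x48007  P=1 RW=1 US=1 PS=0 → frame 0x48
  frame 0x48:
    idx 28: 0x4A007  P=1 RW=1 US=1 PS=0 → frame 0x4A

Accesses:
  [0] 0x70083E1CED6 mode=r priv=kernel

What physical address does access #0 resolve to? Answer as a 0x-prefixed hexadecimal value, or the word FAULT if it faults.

Trace:
#0 VA=0x70083E1CED6 (r,kernel):
  L0 @0x3E[14] → 0x41007  P=1,RW=1,US=1,PS=0
  L1 @0x41[2] → 0x44007  P=1,RW=1,US=1,PS=0
  L2 @0x44[31] → 0x48007  P=1,RW=1,US=1,PS=0
  L3 @0x48[28] → 0x4A007  P=1,RW=1,US=1,PS=0
  ✓ 0x4AED6  — 4 lookups

Access #0 PA: 0x4AED6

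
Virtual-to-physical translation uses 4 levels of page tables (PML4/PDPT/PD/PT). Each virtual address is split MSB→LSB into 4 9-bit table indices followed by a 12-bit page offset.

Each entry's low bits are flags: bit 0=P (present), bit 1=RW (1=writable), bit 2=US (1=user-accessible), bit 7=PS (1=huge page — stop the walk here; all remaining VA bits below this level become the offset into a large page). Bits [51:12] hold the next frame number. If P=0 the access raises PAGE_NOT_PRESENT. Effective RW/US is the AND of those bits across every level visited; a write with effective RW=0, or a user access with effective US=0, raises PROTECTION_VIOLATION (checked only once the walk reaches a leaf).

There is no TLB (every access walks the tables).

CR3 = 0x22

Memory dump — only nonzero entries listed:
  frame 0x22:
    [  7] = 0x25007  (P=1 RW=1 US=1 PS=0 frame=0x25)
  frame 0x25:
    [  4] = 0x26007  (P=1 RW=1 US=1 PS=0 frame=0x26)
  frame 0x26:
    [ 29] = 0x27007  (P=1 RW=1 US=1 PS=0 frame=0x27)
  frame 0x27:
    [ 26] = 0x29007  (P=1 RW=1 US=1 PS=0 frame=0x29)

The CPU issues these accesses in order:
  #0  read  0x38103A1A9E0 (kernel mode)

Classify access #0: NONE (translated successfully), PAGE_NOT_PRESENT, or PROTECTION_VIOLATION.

Walk each access:
#0 VA=0x38103A1A9E0 (r,kernel):
  L0 @0x22[7] → 0x25007  P=1,RW=1,US=1,PS=0
  L1 @0x25[4] → 0x26007  P=1,RW=1,US=1,PS=0
  L2 @0x26[29] → 0x27007  P=1,RW=1,US=1,PS=0
  L3 @0x27[26] → 0x29007  P=1,RW=1,US=1,PS=0
  → PA=0x299E0  (4 entries read)

Access #0 fault: NONE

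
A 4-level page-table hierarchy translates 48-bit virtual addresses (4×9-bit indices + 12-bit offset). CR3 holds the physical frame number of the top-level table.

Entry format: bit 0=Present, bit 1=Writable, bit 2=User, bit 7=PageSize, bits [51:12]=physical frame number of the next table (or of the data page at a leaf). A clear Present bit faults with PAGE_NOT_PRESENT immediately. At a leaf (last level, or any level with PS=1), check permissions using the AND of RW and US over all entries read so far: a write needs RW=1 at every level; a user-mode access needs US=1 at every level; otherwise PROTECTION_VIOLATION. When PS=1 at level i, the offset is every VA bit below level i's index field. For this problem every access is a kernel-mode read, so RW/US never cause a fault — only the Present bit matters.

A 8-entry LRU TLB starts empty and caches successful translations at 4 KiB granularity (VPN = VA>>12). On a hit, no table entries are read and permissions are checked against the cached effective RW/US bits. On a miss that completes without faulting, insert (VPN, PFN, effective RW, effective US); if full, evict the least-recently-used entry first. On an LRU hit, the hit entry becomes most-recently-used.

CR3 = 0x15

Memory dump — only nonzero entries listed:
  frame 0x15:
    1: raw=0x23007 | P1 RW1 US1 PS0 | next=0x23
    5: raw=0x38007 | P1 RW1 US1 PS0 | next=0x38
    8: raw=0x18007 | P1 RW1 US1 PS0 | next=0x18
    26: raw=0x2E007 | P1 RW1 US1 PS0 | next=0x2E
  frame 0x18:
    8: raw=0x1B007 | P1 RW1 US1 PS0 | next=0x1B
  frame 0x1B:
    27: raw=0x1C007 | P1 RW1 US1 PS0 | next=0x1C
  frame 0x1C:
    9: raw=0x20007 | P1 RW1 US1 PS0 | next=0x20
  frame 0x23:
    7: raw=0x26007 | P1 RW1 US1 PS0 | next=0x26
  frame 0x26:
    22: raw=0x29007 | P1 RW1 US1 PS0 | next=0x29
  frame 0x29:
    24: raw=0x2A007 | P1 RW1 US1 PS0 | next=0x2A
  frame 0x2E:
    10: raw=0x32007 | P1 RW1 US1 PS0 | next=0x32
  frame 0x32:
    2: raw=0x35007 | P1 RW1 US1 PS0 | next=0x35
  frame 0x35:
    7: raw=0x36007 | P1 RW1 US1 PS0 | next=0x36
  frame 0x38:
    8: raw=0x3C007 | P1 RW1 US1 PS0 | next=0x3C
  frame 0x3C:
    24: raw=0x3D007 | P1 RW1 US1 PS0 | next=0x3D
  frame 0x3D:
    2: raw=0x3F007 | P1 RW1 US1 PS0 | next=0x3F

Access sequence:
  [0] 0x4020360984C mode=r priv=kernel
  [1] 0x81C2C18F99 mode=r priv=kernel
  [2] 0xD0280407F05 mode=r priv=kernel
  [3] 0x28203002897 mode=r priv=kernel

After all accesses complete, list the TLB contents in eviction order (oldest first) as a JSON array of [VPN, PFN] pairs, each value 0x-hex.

Per-access translation:
#0 VA=0x4020360984C (r,kernel):
  [0] read 0x15 idx=8: raw=0x18007 flags P=1 W=1 U=1 S=0
  [1] read 0x18 idx=8: raw=0x1B007 flags P=1 W=1 U=1 S=0
  [2] read 0x1B idx=27: raw=0x1C007 flags P=1 W=1 U=1 S=0
  [3] read 0x1C idx=9: raw=0x20007 flags P=1 W=1 U=1 S=0
  ✓ 0x2084C  — 4 lookups
#1 VA=0x81C2C18F99 (r,kernel):
  [0] read 0x15 idx=1: raw=0x23007 flags P=1 W=1 U=1 S=0
  [1] read 0x23 idx=7: raw=0x26007 flags P=1 W=1 U=1 S=0
  [2] read 0x26 idx=22: raw=0x29007 flags P=1 W=1 U=1 S=0
  [3] read 0x29 idx=24: raw=0x2A007 flags P=1 W=1 U=1 S=0
  ✓ 0x2AF99  — 4 lookups
#2 VA=0xD0280407F05 (r,kernel):
  [0] read 0x15 idx=26: raw=0x2E007 flags P=1 W=1 U=1 S=0
  [1] read 0x2E idx=10: raw=0x32007 flags P=1 W=1 U=1 S=0
  [2] read 0x32 idx=2: raw=0x35007 flags P=1 W=1 U=1 S=0
  [3] read 0x35 idx=7: raw=0x36007 flags P=1 W=1 U=1 S=0
  ✓ 0x36F05  — 4 lookups
#3 VA=0x28203002897 (r,kernel):
  [0] read 0x15 idx=5: raw=0x38007 flags P=1 W=1 U=1 S=0
  [1] read 0x38 idx=8: raw=0x3C007 flags P=1 W=1 U=1 S=0
  [2] read 0x3C idx=24: raw=0x3D007 flags P=1 W=1 U=1 S=0
  [3] read 0x3D idx=2: raw=0x3F007 flags P=1 W=1 U=1 S=0
  ✓ 0x3F897  — 4 lookups

TLB: [["0x40203609", "0x20"], ["0x81C2C18", "0x2A"], ["0xD0280407", "0x36"], ["0x28203002", "0x3F"]]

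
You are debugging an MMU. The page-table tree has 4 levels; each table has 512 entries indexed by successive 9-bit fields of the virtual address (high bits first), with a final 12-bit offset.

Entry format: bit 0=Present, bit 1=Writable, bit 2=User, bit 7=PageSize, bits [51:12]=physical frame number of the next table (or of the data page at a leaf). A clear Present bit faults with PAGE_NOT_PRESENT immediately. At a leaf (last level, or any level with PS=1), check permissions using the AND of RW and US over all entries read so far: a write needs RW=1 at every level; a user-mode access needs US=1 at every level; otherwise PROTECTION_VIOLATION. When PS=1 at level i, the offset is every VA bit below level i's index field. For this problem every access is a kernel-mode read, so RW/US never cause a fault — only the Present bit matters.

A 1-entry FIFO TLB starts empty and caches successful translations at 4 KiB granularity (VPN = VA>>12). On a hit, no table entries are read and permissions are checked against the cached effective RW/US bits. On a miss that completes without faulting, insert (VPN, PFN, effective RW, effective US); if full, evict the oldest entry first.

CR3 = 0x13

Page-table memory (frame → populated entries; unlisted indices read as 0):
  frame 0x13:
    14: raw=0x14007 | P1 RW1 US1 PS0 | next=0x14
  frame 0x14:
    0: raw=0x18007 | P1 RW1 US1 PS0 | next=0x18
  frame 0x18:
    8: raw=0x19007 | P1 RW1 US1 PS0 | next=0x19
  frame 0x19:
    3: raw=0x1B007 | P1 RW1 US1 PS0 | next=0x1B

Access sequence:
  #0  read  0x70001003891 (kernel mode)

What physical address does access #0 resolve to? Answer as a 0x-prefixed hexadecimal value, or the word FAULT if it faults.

Trace:
#0 VA=0x70001003891 (r,kernel):
  [0] read 0x13 idx=14: raw=0x14007 flags P=1 W=1 U=1 S=0
  [1] read 0x14 idx=0: raw=0x18007 flags P=1 W=1 U=1 S=0
  [2] read 0x18 idx=8: raw=0x19007 flags P=1 W=1 U=1 S=0
  [3] read 0x19 idx=3: raw=0x1B007 flags P=1 W=1 U=1 S=0
  ✓ 0x1B891  — 4 lookups

Access #0 PA: 0x1B891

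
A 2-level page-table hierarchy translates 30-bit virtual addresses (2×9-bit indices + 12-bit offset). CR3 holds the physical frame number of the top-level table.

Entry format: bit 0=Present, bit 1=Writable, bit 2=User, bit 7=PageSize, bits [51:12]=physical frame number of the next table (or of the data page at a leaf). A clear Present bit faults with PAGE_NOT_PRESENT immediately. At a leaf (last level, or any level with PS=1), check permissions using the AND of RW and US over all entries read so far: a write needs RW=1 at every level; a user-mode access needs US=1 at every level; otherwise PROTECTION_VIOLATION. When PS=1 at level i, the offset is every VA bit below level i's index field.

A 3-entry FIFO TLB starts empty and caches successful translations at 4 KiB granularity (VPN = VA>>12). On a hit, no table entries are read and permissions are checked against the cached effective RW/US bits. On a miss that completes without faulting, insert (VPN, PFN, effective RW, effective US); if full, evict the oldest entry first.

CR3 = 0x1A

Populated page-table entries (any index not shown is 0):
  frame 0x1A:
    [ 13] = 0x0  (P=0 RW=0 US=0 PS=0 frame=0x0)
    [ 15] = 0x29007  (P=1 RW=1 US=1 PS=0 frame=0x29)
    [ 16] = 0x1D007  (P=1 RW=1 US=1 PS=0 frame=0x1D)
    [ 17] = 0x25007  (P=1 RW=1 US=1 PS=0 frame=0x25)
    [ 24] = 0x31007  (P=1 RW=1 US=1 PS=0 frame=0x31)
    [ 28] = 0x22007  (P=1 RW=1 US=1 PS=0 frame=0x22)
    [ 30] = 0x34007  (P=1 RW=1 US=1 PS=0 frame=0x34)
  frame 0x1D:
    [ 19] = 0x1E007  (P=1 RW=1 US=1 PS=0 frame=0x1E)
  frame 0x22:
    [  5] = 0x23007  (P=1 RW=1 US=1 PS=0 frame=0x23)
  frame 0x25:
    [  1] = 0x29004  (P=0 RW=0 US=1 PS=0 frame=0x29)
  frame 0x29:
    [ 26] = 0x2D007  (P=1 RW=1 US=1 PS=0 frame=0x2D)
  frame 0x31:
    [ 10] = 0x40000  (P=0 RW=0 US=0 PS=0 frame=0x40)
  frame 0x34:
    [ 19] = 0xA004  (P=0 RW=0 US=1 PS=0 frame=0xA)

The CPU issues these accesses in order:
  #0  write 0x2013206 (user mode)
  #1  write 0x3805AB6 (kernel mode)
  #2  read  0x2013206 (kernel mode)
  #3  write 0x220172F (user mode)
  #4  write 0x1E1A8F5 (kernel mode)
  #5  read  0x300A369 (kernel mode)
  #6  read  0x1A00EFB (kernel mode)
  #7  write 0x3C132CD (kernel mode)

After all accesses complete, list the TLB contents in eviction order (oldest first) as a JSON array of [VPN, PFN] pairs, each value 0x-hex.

Per-access translation:
#0 VA=0x2013206 (w,user):
  [0] read 0x1A idx=16: raw=0x1D007 flags P=1 W=1 U=1 S=0
  [1] read 0x1D idx=19: raw=0x1E007 flags P=1 W=1 U=1 S=0
  → PA=0x1E206  (2 entries read)
#1 VA=0x3805AB6 (w,kernel):
  [0] read 0x1A idx=28: raw=0x22007 flags P=1 W=1 U=1 S=0
  [1] read 0x22 idx=5: raw=0x23007 flags P=1 W=1 U=1 S=0
  → PA=0x23AB6  (2 entries read)
#2 VA=0x2013206 (r,kernel):
  TLB hit vpn=0x2013 → PA=0x1E206
#3 VA=0x220172F (w,user):
  [0] read 0x1A idx=17: raw=0x25007 flags P=1 W=1 U=1 S=0
  [1] read 0x25 idx=1: raw=0x29004 flags P=0 W=0 U=1 S=0
  → PAGE_NOT_PRESENT  (2 entries read)
#4 VA=0x1E1A8F5 (w,kernel):
  [0] read 0x1A idx=15: raw=0x29007 flags P=1 W=1 U=1 S=0
  [1] read 0x29 idx=26: raw=0x2D007 flags P=1 W=1 U=1 S=0
  → PA=0x2D8F5  (2 entries read)
#5 VA=0x300A369 (r,kernel):
  [0] read 0x1A idx=24: raw=0x31007 flags P=1 W=1 U=1 S=0
  [1] read 0x31 idx=10: raw=0x40000 flags P=0 W=0 U=0 S=0
  → PAGE_NOT_PRESENT  (2 entries read)
#6 VA=0x1A00EFB (r,kernel):
  [0] read 0x1A idx=13: raw=0x0 flags P=0 W=0 U=0 S=0
  → PAGE_NOT_PRESENT  (1 entries read)
#7 VA=0x3C132CD (w,kernel):
  [0] read 0x1A idx=30: raw=0x34007 flags P=1 W=1 U=1 S=0
  [1] read 0x34 idx=19: raw=0xA004 flags P=0 W=0 U=1 S=0
  → PAGE_NOT_PRESENT  (2 entries read)

TLB: [["0x2013", "0x1E"], ["0x3805", "0x23"], ["0x1E1A", "0x2D"]]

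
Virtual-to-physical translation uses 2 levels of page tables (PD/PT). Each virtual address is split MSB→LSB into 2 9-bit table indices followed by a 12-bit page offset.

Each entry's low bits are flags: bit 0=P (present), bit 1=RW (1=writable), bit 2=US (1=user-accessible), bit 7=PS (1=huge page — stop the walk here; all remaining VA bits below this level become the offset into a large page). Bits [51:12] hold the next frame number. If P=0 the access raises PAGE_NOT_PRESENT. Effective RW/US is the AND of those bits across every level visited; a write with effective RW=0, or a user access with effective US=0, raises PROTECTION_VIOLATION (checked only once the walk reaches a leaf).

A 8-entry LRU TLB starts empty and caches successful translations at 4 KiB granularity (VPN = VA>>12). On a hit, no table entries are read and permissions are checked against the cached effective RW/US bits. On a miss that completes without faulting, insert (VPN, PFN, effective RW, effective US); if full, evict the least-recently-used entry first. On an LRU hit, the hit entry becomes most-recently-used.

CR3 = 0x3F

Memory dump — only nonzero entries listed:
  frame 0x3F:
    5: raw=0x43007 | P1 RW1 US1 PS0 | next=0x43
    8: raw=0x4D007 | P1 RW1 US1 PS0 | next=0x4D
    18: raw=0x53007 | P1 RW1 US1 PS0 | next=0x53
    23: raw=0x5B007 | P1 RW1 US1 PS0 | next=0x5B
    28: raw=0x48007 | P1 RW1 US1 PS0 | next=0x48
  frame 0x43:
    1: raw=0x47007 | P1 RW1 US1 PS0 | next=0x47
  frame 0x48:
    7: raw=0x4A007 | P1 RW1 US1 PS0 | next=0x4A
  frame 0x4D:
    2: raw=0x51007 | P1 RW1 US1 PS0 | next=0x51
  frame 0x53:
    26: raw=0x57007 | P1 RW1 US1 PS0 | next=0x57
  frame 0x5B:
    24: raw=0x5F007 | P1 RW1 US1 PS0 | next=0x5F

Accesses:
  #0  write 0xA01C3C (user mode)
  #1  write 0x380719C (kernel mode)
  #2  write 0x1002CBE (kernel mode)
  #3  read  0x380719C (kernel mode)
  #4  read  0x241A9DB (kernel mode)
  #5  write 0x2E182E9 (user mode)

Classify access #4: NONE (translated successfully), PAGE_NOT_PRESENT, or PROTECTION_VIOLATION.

Walk each access:
#0 VA=0xA01C3C (w,user):
  L0 @0x3F[5] → 0x43007  P=1,RW=1,US=1,PS=0
  L1 @0x43[1] → 0x47007  P=1,RW=1,US=1,PS=0
  ⇒ phys 0x47C3C  [2 reads]
#1 VA=0x380719C (w,kernel):
  L0 @0x3F[28] → 0x48007  P=1,RW=1,US=1,PS=0
  L1 @0x48[7] → 0x4A007  P=1,RW=1,US=1,PS=0
  ⇒ phys 0x4A19C  [2 reads]
#2 VA=0x1002CBE (w,kernel):
  L0 @0x3F[8] → 0x4D007  P=1,RW=1,US=1,PS=0
  L1 @0x4D[2] → 0x51007  P=1,RW=1,US=1,PS=0
  ⇒ phys 0x51CBE  [2 reads]
#3 VA=0x380719C (r,kernel):
  TLB hit vpn=0x3807 → PA=0x4A19C
#4 VA=0x241A9DB (r,kernel):
  L0 @0x3F[18] → 0x53007  P=1,RW=1,US=1,PS=0
  L1 @0x53[26] → 0x57007  P=1,RW=1,US=1,PS=0
  ⇒ phys 0x579DB  [2 reads]
#5 VA=0x2E182E9 (w,user):
  L0 @0x3F[23] → 0x5B007  P=1,RW=1,US=1,PS=0
  L1 @0x5B[24] → 0x5F007  P=1,RW=1,US=1,PS=0
  ⇒ phys 0x5F2E9  [2 reads]

Access #4 fault: NONE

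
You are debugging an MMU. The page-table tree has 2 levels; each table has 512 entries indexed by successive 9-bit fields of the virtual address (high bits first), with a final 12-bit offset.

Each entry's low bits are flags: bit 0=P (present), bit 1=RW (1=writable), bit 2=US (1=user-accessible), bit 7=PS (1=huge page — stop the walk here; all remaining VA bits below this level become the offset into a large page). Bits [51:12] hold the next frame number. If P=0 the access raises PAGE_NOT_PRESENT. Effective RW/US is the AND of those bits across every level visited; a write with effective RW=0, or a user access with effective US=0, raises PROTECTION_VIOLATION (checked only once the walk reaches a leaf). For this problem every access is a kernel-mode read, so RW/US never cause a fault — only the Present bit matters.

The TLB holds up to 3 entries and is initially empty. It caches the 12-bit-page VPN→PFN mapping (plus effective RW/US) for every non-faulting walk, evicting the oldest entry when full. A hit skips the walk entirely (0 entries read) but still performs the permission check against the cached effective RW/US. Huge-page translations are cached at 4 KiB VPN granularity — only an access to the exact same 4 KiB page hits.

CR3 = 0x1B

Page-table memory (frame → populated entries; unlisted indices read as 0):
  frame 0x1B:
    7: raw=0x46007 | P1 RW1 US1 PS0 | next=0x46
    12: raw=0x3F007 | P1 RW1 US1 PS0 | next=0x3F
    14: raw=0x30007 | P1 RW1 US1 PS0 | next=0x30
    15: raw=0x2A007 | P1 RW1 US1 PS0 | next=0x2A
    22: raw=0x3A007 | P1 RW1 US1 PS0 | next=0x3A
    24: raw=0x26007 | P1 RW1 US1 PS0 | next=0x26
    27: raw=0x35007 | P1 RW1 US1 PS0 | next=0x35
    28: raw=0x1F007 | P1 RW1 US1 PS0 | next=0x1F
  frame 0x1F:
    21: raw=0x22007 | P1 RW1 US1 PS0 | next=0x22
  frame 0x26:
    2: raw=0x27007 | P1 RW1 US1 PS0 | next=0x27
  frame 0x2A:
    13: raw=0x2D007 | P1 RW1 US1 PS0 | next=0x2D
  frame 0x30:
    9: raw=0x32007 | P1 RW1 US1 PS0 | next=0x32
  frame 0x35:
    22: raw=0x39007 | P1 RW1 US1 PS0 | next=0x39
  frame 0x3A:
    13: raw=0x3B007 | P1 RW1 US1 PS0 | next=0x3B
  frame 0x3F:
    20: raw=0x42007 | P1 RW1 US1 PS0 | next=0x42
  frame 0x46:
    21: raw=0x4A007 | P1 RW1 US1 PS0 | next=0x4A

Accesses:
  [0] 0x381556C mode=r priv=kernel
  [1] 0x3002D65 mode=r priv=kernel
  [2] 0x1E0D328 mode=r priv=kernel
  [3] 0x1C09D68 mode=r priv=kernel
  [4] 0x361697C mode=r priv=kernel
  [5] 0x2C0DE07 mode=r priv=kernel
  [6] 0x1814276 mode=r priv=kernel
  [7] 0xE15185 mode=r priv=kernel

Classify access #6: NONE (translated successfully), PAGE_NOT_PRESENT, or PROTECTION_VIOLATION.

Per-access translation:
#0 VA=0x381556C (r,kernel):
  [0] read 0x1B idx=28: raw=0x1F007 flags P=1 W=1 U=1 S=0
  [1] read 0x1F idx=21: raw=0x22007 flags P=1 W=1 U=1 S=0
  ✓ 0x2256C  — 2 lookups
#1 VA=0x3002D65 (r,kernel):
  [0] read 0x1B idx=24: raw=0x26007 flags P=1 W=1 U=1 S=0
  [1] read 0x26 idx=2: raw=0x27007 flags P=1 W=1 U=1 S=0
  ✓ 0x27D65  — 2 lookups
#2 VA=0x1E0D328 (r,kernel):
  [0] read 0x1B idx=15: raw=0x2A007 flags P=1 W=1 U=1 S=0
  [1] read 0x2A idx=13: raw=0x2D007 flags P=1 W=1 U=1 S=0
  ✓ 0x2D328  — 2 lookups
#3 VA=0x1C09D68 (r,kernel):
  [0] read 0x1B idx=14: raw=0x30007 flags P=1 W=1 U=1 S=0
  [1] read 0x30 idx=9: raw=0x32007 flags P=1 W=1 U=1 S=0
  ✓ 0x32D68  — 2 lookups
#4 VA=0x361697C (r,kernel):
  [0] read 0x1B idx=27: raw=0x35007 flags P=1 W=1 U=1 S=0
  [1] read 0x35 idx=22: raw=0x39007 flags P=1 W=1 U=1 S=0
  ✓ 0x3997C  — 2 lookups
#5 VA=0x2C0DE07 (r,kernel):
  [0] read 0x1B idx=22: raw=0x3A007 flags P=1 W=1 U=1 S=0
  [1] read 0x3A idx=13: raw=0x3B007 flags P=1 W=1 U=1 S=0
  ✓ 0x3BE07  — 2 lookups
#6 VA=0x1814276 (r,kernel):
  [0] read 0x1B idx=12: raw=0x3F007 flags P=1 W=1 U=1 S=0
  [1] read 0x3F idx=20: raw=0x42007 flags P=1 W=1 U=1 S=0
  ✓ 0x42276  — 2 lookups
#7 VA=0xE15185 (r,kernel):
  [0] read 0x1B idx=7: raw=0x46007 flags P=1 W=1 U=1 S=0
  [1] read 0x46 idx=21: raw=0x4A007 flags P=1 W=1 U=1 S=0
  ✓ 0x4A185  — 2 lookups

Access #6 fault: NONE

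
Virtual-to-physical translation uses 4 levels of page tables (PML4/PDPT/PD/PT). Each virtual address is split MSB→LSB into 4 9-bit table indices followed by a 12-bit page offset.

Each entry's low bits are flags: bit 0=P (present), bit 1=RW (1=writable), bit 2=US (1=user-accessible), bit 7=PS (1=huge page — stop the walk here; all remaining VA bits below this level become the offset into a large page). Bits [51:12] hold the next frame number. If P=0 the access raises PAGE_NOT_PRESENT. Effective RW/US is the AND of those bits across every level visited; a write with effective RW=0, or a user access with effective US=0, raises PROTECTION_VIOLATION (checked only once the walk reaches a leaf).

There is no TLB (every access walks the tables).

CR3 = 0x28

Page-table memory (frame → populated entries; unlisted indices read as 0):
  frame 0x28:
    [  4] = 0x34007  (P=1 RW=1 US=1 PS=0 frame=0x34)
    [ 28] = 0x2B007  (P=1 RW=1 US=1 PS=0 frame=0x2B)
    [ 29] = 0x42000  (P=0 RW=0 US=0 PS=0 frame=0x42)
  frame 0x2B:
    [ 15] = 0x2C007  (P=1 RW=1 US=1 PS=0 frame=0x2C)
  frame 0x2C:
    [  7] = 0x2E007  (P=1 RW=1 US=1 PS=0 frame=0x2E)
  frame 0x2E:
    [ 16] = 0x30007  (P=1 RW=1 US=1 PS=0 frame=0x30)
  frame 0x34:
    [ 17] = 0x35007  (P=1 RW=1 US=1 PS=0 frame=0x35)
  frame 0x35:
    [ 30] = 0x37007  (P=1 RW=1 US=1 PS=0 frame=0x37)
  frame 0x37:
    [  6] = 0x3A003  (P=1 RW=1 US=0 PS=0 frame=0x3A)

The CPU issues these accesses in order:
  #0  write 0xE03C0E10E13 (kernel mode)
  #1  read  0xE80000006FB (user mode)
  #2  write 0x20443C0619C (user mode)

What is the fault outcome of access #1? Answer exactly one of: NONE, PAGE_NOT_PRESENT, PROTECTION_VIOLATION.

Trace:
#0 VA=0xE03C0E10E13 (w,kernel):
  lvl0: tbl 0x28, slot 28 ⇒ 0x2B007 (P1/RW1/US1/PS0)
  lvl1: tbl 0x2B, slot 15 ⇒ 0x2C007 (P1/RW1/US1/PS0)
  lvl2: tbl 0x2C, slot 7 ⇒ 0x2E007 (P1/RW1/US1/PS0)
  lvl3: tbl 0x2E, slot 16 ⇒ 0x30007 (P1/RW1/US1/PS0)
  ✓ 0x30E13  — 4 lookups
#1 VA=0xE80000006FB (r,user):
  lvl0: tbl 0x28, slot 29 ⇒ 0x42000 (P0/RW0/US0/PS0)
  ⇒ fault: PAGE_NOT_PRESENT  — 1 lookups
#2 VA=0x20443C0619C (w,user):
  lvl0: tbl 0x28, slot 4 ⇒ 0x34007 (P1/RW1/US1/PS0)
  lvl1: tbl 0x34, slot 17 ⇒ 0x35007 (P1/RW1/US1/PS0)
  lvl2: tbl 0x35, slot 30 ⇒ 0x37007 (P1/RW1/US1/PS0)
  lvl3: tbl 0x37, slot 6 ⇒ 0x3A003 (P1/RW1/US0/PS0)
  ⇒ fault: PROTECTION_VIOLATION  — 4 lookups

Access #1 fault: PAGE_NOT_PRESENT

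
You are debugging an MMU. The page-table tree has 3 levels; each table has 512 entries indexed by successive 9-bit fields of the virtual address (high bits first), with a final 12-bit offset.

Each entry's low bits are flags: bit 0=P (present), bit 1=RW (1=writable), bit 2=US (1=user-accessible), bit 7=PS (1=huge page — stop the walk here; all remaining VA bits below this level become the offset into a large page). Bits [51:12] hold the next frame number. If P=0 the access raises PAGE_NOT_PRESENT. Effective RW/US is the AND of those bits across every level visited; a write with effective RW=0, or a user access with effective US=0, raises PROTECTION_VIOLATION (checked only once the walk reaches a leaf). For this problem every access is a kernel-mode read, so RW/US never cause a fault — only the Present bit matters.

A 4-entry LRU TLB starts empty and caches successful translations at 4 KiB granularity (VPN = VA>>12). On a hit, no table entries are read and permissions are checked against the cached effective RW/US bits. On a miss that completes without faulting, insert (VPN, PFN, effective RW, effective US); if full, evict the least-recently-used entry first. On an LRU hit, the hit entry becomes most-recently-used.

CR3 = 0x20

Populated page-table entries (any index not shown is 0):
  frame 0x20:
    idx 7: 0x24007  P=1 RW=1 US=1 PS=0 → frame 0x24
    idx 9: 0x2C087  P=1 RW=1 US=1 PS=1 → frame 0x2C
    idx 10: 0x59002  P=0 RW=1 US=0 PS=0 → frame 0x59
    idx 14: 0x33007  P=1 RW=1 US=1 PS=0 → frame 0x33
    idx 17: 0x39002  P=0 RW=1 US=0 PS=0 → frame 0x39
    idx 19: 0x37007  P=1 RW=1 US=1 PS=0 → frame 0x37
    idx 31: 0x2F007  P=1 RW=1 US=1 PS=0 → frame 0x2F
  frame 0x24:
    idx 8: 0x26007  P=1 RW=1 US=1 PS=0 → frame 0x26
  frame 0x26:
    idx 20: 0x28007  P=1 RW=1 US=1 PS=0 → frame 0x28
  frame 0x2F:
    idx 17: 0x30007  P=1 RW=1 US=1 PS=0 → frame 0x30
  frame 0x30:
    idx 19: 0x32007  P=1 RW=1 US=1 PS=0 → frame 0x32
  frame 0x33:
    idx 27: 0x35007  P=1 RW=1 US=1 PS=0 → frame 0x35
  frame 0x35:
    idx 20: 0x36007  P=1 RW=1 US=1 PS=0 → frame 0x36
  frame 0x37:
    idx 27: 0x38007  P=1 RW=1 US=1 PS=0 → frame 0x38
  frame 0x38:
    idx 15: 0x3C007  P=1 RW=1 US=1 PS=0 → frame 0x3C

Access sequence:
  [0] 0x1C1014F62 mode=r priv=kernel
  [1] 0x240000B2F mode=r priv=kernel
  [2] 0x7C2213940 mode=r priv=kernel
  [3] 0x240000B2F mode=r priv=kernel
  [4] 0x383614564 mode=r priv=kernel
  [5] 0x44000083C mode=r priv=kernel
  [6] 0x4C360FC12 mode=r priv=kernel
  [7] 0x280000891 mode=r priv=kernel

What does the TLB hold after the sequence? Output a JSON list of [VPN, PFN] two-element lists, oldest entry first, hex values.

Walk each access:
#0 VA=0x1C1014F62 (r,kernel):
  L0: frame=0x20 idx=7 entry=0x24007 [P=1 RW=1 US=1 PS=0]
  L1: frame=0x24 idx=8 entry=0x26007 [P=1 RW=1 US=1 PS=0]
  L2: frame=0x26 idx=20 entry=0x28007 [P=1 RW=1 US=1 PS=0]
  ✓ 0x28F62  — 3 lookups
#1 VA=0x240000B2F (r,kernel):
  L0: frame=0x20 idx=9 entry=0x2C087 [P=1 RW=1 US=1 PS=1]
  ✓ 0x2CB2F (huge @L0)  — 1 lookups
#2 VA=0x7C2213940 (r,kernel):
  L0: frame=0x20 idx=31 entry=0x2F007 [P=1 RW=1 US=1 PS=0]
  L1: frame=0x2F idx=17 entry=0x30007 [P=1 RW=1 US=1 PS=0]
  L2: frame=0x30 idx=19 entry=0x32007 [P=1 RW=1 US=1 PS=0]
  ✓ 0x32940  — 3 lookups
#3 VA=0x240000B2F (r,kernel):
  TLB hit vpn=0x240000 → PA=0x2CB2F
#4 VA=0x383614564 (r,kernel):
  L0: frame=0x20 idx=14 entry=0x33007 [P=1 RW=1 US=1 PS=0]
  L1: frame=0x33 idx=27 entry=0x35007 [P=1 RW=1 US=1 PS=0]
  L2: frame=0x35 idx=20 entry=0x36007 [P=1 RW=1 US=1 PS=0]
  ✓ 0x36564  — 3 lookups
#5 VA=0x44000083C (r,kernel):
  L0: frame=0x20 idx=17 entry=0x39002 [P=0 RW=1 US=0 PS=0]
  ⇒ fault: PAGE_NOT_PRESENT  — 1 lookups
#6 VA=0x4C360FC12 (r,kernel):
  L0: frame=0x20 idx=19 entry=0x37007 [P=1 RW=1 US=1 PS=0]
  L1: frame=0x37 idx=27 entry=0x38007 [P=1 RW=1 US=1 PS=0]
  L2: frame=0x38 idx=15 entry=0x3C007 [P=1 RW=1 US=1 PS=0]
  ✓ 0x3CC12  — 3 lookups
#7 VA=0x280000891 (r,kernel):
  L0: frame=0x20 idx=10 entry=0x59002 [P=0 RW=1 US=0 PS=0]
  ⇒ fault: PAGE_NOT_PRESENT  — 1 lookups

TLB: [["0x7C2213", "0x32"], ["0x240000", "0x2C"], ["0x383614", "0x36"], ["0x4C360F", "0x3C"]]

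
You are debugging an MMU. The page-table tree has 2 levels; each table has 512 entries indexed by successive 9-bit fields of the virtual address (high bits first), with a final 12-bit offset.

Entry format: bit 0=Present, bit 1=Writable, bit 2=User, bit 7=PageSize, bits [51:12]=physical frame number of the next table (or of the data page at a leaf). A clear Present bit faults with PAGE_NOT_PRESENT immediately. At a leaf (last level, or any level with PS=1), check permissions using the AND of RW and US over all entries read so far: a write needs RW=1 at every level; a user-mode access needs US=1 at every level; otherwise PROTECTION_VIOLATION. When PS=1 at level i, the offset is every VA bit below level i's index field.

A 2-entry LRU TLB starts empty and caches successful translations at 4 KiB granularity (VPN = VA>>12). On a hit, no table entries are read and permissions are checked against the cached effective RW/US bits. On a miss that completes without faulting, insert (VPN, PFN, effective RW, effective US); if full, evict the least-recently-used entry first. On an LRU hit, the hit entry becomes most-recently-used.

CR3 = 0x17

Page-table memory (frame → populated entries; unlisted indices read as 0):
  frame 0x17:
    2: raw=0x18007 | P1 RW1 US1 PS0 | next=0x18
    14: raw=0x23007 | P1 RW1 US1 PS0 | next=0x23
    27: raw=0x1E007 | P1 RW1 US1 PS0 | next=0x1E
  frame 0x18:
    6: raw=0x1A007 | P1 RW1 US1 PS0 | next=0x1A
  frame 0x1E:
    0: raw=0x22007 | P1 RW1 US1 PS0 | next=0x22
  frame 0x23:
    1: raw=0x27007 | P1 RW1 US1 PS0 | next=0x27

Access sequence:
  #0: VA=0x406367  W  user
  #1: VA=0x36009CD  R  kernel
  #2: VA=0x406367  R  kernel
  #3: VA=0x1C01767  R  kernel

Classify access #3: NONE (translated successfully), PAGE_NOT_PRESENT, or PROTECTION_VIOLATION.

Per-access translation:
#0 VA=0x406367 (w,user):
  L0 @0x17[2] → 0x18007  P=1,RW=1,US=1,PS=0
  L1 @0x18[6] → 0x1A007  P=1,RW=1,US=1,PS=0
  → PA=0x1A367  (2 entries read)
#1 VA=0x36009CD (r,kernel):
  L0 @0x17[27] → 0x1E007  P=1,RW=1,US=1,PS=0
  L1 @0x1E[0] → 0x22007  P=1,RW=1,US=1,PS=0
  → PA=0x229CD  (2 entries read)
#2 VA=0x406367 (r,kernel):
  TLB hit vpn=0x406 → PA=0x1A367
#3 VA=0x1C01767 (r,kernel):
  L0 @0x17[14] → 0x23007  P=1,RW=1,US=1,PS=0
  L1 @0x23[1] → 0x27007  P=1,RW=1,US=1,PS=0
  → PA=0x27767  (2 entries read)

Access #3 fault: NONE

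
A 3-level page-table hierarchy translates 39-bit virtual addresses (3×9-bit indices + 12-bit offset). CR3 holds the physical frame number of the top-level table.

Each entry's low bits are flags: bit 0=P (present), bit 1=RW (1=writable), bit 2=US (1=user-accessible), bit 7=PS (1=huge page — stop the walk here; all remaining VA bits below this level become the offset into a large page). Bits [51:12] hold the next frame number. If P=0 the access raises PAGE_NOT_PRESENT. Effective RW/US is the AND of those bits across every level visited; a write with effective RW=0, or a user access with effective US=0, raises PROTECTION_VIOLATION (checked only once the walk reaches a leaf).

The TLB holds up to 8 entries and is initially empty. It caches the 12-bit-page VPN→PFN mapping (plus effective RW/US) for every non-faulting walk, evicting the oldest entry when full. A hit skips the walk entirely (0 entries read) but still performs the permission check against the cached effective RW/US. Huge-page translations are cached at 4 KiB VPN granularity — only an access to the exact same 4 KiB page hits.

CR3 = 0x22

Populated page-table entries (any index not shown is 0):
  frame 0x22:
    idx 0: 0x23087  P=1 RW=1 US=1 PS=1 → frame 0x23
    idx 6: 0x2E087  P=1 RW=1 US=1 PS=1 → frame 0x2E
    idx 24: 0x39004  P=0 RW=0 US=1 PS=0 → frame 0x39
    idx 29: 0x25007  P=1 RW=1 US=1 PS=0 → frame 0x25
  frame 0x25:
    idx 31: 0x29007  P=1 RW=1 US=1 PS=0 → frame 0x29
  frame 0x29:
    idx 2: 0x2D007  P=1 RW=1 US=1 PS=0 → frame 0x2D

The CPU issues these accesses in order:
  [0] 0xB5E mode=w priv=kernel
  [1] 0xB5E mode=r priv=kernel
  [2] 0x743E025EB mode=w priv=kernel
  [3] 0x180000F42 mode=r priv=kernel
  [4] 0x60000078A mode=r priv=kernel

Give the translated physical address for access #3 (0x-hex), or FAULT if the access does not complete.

Per-access translation:
#0 VA=0xB5E (w,kernel):
  L0: frame=0x22 idx=0 entry=0x23087 [P=1 RW=1 US=1 PS=1]
  ⇒ phys 0x23B5E (huge @L0)  [1 reads]
#1 VA=0xB5E (r,kernel):
  TLB hit vpn=0x0 → PA=0x23B5E
#2 VA=0x743E025EB (w,kernel):
  L0: frame=0x22 idx=29 entry=0x25007 [P=1 RW=1 US=1 PS=0]
  L1: frame=0x25 idx=31 entry=0x29007 [P=1 RW=1 US=1 PS=0]
  L2: frame=0x29 idx=2 entry=0x2D007 [P=1 RW=1 US=1 PS=0]
  ⇒ phys 0x2D5EB  [3 reads]
#3 VA=0x180000F42 (r,kernel):
  L0: frame=0x22 idx=6 entry=0x2E087 [P=1 RW=1 US=1 PS=1]
  ⇒ phys 0x2EF42 (huge @L0)  [1 reads]
#4 VA=0x60000078A (r,kernel):
  L0: frame=0x22 idx=24 entry=0x39004 [P=0 RW=0 US=1 PS=0]
  ✗ PAGE_NOT_PRESENT  [1 reads]

Access #3 PA: 0x2EF42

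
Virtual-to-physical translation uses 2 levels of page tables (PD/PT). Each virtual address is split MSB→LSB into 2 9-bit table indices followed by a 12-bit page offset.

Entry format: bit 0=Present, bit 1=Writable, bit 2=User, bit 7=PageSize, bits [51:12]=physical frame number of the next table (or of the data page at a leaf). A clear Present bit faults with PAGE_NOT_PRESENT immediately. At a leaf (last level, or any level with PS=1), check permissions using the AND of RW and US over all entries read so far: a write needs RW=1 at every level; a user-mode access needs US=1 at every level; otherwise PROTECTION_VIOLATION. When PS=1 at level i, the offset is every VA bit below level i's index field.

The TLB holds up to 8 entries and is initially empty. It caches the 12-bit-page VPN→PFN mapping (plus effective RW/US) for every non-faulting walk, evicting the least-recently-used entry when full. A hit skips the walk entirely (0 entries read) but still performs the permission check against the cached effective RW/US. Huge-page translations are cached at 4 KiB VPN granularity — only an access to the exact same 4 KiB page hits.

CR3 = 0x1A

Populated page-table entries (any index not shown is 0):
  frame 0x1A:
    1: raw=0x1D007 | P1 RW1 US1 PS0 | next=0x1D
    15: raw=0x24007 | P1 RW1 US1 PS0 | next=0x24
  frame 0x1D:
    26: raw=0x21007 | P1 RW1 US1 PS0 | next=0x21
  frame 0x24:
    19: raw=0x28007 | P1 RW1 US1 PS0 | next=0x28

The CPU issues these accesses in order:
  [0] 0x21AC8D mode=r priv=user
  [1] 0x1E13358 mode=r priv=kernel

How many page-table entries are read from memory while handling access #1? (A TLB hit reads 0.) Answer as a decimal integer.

Per-access translation:
#0 VA=0x21AC8D (r,user):
  L0 @0x1A[1] → 0x1D007  P=1,RW=1,US=1,PS=0
  L1 @0x1D[26] → 0x21007  P=1,RW=1,US=1,PS=0
  → PA=0x21C8D  (2 entries read)
#1 VA=0x1E13358 (r,kernel):
  L0 @0x1A[15] → 0x24007  P=1,RW=1,US=1,PS=0
  L1 @0x24[19] → 0x28007  P=1,RW=1,US=1,PS=0
  → PA=0x28358  (2 entries read)

Entries read for #1: 2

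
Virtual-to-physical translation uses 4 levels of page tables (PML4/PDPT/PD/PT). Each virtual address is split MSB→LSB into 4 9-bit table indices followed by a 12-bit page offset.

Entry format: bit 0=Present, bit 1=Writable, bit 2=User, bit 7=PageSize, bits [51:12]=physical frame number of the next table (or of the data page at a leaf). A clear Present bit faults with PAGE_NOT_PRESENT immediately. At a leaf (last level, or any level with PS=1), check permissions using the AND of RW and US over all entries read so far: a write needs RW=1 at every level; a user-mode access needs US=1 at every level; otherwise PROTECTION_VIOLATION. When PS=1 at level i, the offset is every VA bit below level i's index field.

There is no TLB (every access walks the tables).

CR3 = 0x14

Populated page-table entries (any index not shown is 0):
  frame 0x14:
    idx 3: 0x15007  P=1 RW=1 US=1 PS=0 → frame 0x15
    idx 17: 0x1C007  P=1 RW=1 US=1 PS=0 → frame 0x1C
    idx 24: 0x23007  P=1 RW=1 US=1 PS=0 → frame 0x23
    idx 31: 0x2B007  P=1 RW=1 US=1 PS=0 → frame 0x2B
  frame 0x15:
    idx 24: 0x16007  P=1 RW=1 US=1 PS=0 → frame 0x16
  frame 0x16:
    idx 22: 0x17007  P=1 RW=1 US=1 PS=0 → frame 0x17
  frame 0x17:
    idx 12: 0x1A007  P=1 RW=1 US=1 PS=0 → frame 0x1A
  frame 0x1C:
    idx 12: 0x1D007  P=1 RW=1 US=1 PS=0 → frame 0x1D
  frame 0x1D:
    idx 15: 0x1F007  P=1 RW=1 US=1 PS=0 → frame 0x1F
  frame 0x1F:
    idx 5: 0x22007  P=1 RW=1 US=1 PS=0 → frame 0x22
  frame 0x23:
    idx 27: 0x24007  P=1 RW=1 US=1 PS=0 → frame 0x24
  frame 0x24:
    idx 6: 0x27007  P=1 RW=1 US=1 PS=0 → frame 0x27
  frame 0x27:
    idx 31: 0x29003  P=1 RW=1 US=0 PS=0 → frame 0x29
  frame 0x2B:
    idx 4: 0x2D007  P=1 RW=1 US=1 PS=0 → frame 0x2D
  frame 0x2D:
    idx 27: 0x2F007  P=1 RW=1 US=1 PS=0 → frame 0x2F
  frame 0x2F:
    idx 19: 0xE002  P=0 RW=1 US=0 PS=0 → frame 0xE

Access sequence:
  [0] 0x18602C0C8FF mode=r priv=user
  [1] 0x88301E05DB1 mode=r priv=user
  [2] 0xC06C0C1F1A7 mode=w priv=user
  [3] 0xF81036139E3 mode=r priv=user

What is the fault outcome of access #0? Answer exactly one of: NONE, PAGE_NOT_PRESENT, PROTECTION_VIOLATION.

Per-access translation:
#0 VA=0x18602C0C8FF (r,user):
  [0] read 0x14 idx=3: raw=0x15007 flags P=1 W=1 U=1 S=0
  [1] read 0x15 idx=24: raw=0x16007 flags P=1 W=1 U=1 S=0
  [2] read 0x16 idx=22: raw=0x17007 flags P=1 W=1 U=1 S=0
  [3] read 0x17 idx=12: raw=0x1A007 flags P=1 W=1 U=1 S=0
  → PA=0x1A8FF  (4 entries read)
#1 VA=0x88301E05DB1 (r,user):
  [0] read 0x14 idx=17: raw=0x1C007 flags P=1 W=1 U=1 S=0
  [1] read 0x1C idx=12: raw=0x1D007 flags P=1 W=1 U=1 S=0
  [2] read 0x1D idx=15: raw=0x1F007 flags P=1 W=1 U=1 S=0
  [3] read 0x1F idx=5: raw=0x22007 flags P=1 W=1 U=1 S=0
  → PA=0x22DB1  (4 entries read)
#2 VA=0xC06C0C1F1A7 (w,user):
  [0] read 0x14 idx=24: raw=0x23007 flags P=1 W=1 U=1 S=0
  [1] read 0x23 idx=27: raw=0x24007 flags P=1 W=1 U=1 S=0
  [2] read 0x24 idx=6: raw=0x27007 flags P=1 W=1 U=1 S=0
  [3] read 0x27 idx=31: raw=0x29003 flags P=1 W=1 U=0 S=0
  → PROTECTION_VIOLATION  (4 entries read)
#3 VA=0xF81036139E3 (r,user):
  [0] read 0x14 idx=31: raw=0x2B007 flags P=1 W=1 U=1 S=0
  [1] read 0x2B idx=4: raw=0x2D007 flags P=1 W=1 U=1 S=0
  [2] read 0x2D idx=27: raw=0x2F007 flags P=1 W=1 U=1 S=0
  [3] read 0x2F idx=19: raw=0xE002 flags P=0 W=1 U=0 S=0
  → PAGE_NOT_PRESENT  (4 entries read)

Access #0 fault: NONE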